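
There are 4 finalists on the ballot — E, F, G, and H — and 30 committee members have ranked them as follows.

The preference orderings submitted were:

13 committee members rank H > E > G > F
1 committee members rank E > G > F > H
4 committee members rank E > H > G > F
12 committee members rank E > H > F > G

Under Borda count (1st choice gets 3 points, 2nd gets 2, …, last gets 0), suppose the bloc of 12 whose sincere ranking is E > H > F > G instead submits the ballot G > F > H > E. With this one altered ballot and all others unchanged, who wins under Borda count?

Borda totals with the altered ballot: E 41, F 25, G 55, H 59.
The switch changes the winner from E to H.

H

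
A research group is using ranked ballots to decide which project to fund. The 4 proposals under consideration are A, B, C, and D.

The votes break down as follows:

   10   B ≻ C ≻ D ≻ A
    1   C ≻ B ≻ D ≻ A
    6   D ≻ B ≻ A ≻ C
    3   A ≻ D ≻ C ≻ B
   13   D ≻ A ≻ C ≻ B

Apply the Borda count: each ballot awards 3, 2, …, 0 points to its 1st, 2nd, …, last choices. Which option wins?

D

Borda scores:
  A: 10·0 + 0 + 6·1 + 3·3 + 13·2 = 41
  B: 10·3 + 2 + 6·2 + 3·0 + 13·0 = 44
  C: 10·2 + 3 + 6·0 + 3·1 + 13·1 = 39
  D: 10·1 + 1 + 6·3 + 3·2 + 13·3 = 74
D has the highest total.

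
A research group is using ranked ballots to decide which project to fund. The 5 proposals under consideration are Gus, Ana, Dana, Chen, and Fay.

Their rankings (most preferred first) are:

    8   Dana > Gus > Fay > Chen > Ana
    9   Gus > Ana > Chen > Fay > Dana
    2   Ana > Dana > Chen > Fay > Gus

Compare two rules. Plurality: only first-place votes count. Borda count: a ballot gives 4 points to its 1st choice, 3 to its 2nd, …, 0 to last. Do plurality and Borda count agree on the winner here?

Yes

Plurality first-place counts: Gus 9, Ana 2, Dana 8, Chen 0, Fay 0 → Gus.
Borda totals: Gus 60, Ana 35, Dana 38, Chen 30, Fay 27 → Gus.
The two rules agree on Gus.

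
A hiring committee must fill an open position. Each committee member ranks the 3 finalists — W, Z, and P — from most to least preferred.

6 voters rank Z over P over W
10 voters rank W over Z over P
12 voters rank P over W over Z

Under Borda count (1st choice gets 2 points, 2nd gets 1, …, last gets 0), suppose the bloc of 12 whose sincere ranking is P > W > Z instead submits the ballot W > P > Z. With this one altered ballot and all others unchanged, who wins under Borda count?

W

Borda totals with the altered ballot: W 44, Z 22, P 18.
The winner is unchanged: still W.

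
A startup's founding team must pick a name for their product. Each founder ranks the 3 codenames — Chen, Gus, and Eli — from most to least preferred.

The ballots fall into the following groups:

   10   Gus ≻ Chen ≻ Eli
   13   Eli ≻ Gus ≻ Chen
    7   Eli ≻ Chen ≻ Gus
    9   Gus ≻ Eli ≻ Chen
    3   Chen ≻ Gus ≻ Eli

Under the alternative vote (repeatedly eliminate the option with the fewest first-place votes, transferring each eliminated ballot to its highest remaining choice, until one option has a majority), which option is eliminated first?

Round 1: Eli 20, Gus 19, Chen 3. Chen has the fewest and is eliminated.
Round 2: Gus 22, Eli 20. Gus has a majority.

Chen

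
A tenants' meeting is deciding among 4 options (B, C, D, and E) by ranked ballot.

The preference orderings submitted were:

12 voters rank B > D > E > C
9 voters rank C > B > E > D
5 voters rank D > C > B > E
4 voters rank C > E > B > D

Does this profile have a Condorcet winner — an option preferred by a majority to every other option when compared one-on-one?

Head-to-head results (30 voters total):
B vs C: C wins 18–12.
B vs D: B wins 25–5.
B vs E: B wins 26–4.
C vs D: D wins 17–13.
C vs E: C wins 18–12.
D vs E: D wins 17–13.
No candidate beats all others: B beats D beats C beats B, a majority cycle.

No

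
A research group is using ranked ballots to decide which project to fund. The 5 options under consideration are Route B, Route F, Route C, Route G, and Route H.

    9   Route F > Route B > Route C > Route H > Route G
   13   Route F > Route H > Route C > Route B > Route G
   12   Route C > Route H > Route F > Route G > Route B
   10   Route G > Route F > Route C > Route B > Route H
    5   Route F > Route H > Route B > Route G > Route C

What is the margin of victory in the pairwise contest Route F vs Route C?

Ballots ranking Route F above Route C: 9+13+10+5 = 37.
Ballots ranking Route C above Route F: 12.
Route F wins 37–12, a margin of 25.

25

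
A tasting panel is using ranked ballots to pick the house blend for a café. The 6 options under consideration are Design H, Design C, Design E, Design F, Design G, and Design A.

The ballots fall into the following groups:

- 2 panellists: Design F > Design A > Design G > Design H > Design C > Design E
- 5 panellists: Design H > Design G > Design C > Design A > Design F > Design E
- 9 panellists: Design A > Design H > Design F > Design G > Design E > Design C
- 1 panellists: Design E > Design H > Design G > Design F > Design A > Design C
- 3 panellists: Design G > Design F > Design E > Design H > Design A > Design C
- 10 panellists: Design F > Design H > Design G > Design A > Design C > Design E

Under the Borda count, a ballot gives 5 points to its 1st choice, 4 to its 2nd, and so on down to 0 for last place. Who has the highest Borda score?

Borda scores:
  Design H: 2·2 + 5·5 + 9·4 + 4 + 3·2 + 10·4 = 115
  Design C: 2·1 + 5·3 + 9·0 + 0 + 3·0 + 10·1 = 27
  Design E: 2·0 + 5·0 + 9·1 + 5 + 3·3 + 10·0 = 23
  Design F: 2·5 + 5·1 + 9·3 + 2 + 3·4 + 10·5 = 106
  Design G: 2·3 + 5·4 + 9·2 + 3 + 3·5 + 10·3 = 92
  Design A: 2·4 + 5·2 + 9·5 + 1 + 3·1 + 10·2 = 87
Design H has the highest total.

Design H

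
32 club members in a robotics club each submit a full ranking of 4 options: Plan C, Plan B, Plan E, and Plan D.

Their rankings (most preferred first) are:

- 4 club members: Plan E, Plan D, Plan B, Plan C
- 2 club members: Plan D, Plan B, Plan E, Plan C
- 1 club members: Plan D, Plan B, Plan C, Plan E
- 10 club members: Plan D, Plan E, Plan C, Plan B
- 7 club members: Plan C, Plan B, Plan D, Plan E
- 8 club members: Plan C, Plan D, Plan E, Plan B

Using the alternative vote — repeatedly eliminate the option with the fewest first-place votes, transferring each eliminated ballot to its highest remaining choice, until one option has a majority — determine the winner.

Round 1: Plan C 15, Plan D 13, Plan E 4, Plan B 0. Plan B has the fewest and is eliminated.
Round 2: Plan C 15, Plan D 13, Plan E 4. Plan E has the fewest and is eliminated.
Round 3: Plan D 17, Plan C 15. Plan D has a majority.

Plan D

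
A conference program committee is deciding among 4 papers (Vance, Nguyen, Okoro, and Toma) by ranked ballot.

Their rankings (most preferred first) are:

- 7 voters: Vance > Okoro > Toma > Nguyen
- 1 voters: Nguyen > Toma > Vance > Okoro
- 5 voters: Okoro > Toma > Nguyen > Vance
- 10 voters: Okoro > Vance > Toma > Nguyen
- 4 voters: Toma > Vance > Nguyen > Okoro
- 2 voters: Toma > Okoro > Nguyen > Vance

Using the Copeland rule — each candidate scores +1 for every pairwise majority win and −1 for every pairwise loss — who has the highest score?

Okoro

Pairwise results:
  Vance vs Nguyen: Vance wins 21–8.
  Vance vs Okoro: Okoro wins 17–12.
  Vance vs Toma: Vance wins 17–12.
  Nguyen vs Okoro: Okoro wins 24–5.
  Nguyen vs Toma: Toma wins 28–1.
  Okoro vs Toma: Okoro wins 22–7.
Copeland scores (wins − losses):
  Vance: 2 − 1 = 1
  Nguyen: 0 − 3 = -3
  Okoro: 3 − 0 = 3
  Toma: 1 − 2 = -1
Okoro has the best Copeland score.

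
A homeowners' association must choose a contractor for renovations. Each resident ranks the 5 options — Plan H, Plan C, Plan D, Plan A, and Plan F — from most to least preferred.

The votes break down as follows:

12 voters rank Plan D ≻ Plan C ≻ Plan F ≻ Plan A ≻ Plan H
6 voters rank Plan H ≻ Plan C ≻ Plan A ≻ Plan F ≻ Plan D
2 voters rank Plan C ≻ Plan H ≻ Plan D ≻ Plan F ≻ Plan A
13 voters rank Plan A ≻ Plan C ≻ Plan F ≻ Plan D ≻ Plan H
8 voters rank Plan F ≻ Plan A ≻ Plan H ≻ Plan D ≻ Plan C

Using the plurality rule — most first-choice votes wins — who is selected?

First-place vote totals:
  Plan H: 6
  Plan C: 2
  Plan D: 12
  Plan A: 13
  Plan F: 8
Plan A has the most first-place votes.

Plan A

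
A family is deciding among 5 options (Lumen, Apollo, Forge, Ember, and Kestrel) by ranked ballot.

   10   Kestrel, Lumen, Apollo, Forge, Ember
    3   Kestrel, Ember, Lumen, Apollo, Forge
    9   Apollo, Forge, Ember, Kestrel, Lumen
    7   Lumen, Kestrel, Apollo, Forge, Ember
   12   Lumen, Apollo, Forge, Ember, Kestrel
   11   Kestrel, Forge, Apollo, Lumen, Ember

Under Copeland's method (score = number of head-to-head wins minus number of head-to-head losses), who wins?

Kestrel

Pairwise results:
  Lumen vs Apollo: Lumen wins 32–20.
  Lumen vs Forge: Lumen wins 32–20.
  Lumen vs Ember: Lumen wins 40–12.
  Lumen vs Kestrel: Kestrel wins 33–19.
  Apollo vs Forge: Apollo wins 41–11.
  Apollo vs Ember: Apollo wins 49–3.
  Apollo vs Kestrel: Kestrel wins 31–21.
  Forge vs Ember: Forge wins 49–3.
  Forge vs Kestrel: Kestrel wins 31–21.
  Ember vs Kestrel: Kestrel wins 31–21.
Copeland scores (wins − losses):
  Lumen: 3 − 1 = 2
  Apollo: 2 − 2 = 0
  Forge: 1 − 3 = -2
  Ember: 0 − 4 = -4
  Kestrel: 4 − 0 = 4
Kestrel has the best Copeland score.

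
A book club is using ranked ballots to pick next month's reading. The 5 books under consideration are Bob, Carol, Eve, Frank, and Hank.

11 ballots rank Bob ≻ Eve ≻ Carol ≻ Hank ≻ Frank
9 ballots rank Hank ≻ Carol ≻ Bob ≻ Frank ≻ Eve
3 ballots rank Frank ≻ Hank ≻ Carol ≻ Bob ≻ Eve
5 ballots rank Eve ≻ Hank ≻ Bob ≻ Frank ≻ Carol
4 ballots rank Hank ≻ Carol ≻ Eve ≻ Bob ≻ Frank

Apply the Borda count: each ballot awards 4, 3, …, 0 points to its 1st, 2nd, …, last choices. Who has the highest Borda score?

Hank

Borda scores:
  Bob: 11·4 + 9·2 + 3·1 + 5·2 + 4·1 = 79
  Carol: 11·2 + 9·3 + 3·2 + 5·0 + 4·3 = 67
  Eve: 11·3 + 9·0 + 3·0 + 5·4 + 4·2 = 61
  Frank: 11·0 + 9·1 + 3·4 + 5·1 + 4·0 = 26
  Hank: 11·1 + 9·4 + 3·3 + 5·3 + 4·4 = 87
Hank has the highest total.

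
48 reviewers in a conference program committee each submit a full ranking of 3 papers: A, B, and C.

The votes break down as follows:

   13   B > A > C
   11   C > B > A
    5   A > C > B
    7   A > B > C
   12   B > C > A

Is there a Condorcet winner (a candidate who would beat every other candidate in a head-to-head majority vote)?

Yes

Head-to-head results (48 voters total):
A vs B: B wins 36–12.
A vs C: A wins 25–23.
B vs C: B wins 32–16.
B beats each rival — A (36–12), C (32–16) — so B is the Condorcet winner.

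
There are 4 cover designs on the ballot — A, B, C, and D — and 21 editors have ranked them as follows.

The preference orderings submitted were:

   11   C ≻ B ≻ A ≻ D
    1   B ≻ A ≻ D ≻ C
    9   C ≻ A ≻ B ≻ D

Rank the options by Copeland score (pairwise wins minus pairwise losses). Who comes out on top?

Pairwise results:
  A vs B: B wins 12–9.
  A vs C: C wins 20–1.
  A vs D: A wins 21–0.
  B vs C: C wins 20–1.
  B vs D: B wins 21–0.
  C vs D: C wins 20–1.
Copeland scores (wins − losses):
  A: 1 − 2 = -1
  B: 2 − 1 = 1
  C: 3 − 0 = 3
  D: 0 − 3 = -3
C has the best Copeland score.

C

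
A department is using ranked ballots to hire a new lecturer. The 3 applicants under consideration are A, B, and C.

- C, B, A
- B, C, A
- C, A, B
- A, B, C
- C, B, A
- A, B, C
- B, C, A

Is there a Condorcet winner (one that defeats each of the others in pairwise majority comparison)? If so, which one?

B

Head-to-head results (7 voters total):
A vs B: B wins 4–3.
A vs C: C wins 5–2.
B vs C: B wins 4–3.
B beats each rival — A (4–3), C (4–3) — so B is the Condorcet winner.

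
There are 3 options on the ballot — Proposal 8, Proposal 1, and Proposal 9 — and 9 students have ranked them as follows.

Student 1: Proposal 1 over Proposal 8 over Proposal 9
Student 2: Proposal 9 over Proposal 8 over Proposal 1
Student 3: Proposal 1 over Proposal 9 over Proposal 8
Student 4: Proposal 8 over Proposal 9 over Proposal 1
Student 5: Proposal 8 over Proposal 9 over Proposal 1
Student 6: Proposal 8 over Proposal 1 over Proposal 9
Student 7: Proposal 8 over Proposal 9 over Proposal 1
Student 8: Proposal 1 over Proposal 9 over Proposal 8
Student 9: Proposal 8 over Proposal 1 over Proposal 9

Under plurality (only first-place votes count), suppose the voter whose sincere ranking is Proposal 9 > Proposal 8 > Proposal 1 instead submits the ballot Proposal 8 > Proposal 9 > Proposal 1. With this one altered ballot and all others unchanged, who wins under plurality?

First-place totals with the altered ballot: Proposal 8 6, Proposal 1 3, Proposal 9 0.
The winner is unchanged: still Proposal 8.

Proposal 8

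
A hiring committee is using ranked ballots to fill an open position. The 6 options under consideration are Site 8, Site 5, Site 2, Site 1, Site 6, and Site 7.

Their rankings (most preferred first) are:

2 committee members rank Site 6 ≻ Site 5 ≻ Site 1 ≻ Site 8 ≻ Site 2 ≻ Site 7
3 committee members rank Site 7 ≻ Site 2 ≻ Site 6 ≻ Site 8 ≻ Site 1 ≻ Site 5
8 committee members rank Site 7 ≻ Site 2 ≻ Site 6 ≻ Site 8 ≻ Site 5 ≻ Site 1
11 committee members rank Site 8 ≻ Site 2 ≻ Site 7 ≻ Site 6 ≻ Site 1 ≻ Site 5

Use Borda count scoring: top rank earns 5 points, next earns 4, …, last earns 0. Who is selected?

Site 2

Borda scores:
  Site 8: 2·2 + 3·2 + 8·2 + 11·5 = 81
  Site 5: 2·4 + 3·0 + 8·1 + 11·0 = 16
  Site 2: 2·1 + 3·4 + 8·4 + 11·4 = 90
  Site 1: 2·3 + 3·1 + 8·0 + 11·1 = 20
  Site 6: 2·5 + 3·3 + 8·3 + 11·2 = 65
  Site 7: 2·0 + 3·5 + 8·5 + 11·3 = 88
Site 2 has the highest total.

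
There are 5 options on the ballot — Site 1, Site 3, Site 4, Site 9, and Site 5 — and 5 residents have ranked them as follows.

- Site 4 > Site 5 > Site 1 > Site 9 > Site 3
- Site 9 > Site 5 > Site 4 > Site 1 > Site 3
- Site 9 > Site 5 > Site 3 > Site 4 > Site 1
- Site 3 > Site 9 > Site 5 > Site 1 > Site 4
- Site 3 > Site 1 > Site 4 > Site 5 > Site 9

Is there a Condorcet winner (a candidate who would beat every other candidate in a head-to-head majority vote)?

Yes

Head-to-head results (5 voters total):
Site 1 vs Site 3: Site 3 wins 3–2.
Site 1 vs Site 4: Site 4 wins 3–2.
Site 1 vs Site 9: Site 9 wins 3–2.
Site 1 vs Site 5: Site 5 wins 4–1.
Site 3 vs Site 4: Site 3 wins 3–2.
Site 3 vs Site 9: Site 9 wins 3–2.
Site 3 vs Site 5: Site 5 wins 3–2.
Site 4 vs Site 9: Site 9 wins 3–2.
Site 4 vs Site 5: Site 5 wins 3–2.
Site 9 vs Site 5: Site 9 wins 3–2.
Site 9 beats each rival — Site 1 (3–2), Site 3 (3–2), Site 4 (3–2), Site 5 (3–2) — so Site 9 is the Condorcet winner.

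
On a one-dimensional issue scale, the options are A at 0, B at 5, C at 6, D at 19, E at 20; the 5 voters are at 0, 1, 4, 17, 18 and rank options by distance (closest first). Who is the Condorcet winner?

B

With single-peaked preferences on a line, the Condorcet winner is the candidate closest to the median voter.
The median voter (position 4) is closest to B at 5.
Check: B vs D — voters closer to B: 3 of 5.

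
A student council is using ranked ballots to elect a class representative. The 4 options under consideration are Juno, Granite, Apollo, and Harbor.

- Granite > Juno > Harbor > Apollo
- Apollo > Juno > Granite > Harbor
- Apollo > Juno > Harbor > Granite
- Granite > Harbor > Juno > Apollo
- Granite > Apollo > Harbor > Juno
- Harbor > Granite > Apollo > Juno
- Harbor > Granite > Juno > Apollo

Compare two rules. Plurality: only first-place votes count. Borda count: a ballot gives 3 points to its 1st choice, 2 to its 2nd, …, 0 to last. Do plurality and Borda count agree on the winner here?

Plurality first-place counts: Juno 0, Granite 3, Apollo 2, Harbor 2 → Granite.
Borda totals: Juno 8, Granite 14, Apollo 9, Harbor 11 → Granite.
The two rules agree on Granite.

Yes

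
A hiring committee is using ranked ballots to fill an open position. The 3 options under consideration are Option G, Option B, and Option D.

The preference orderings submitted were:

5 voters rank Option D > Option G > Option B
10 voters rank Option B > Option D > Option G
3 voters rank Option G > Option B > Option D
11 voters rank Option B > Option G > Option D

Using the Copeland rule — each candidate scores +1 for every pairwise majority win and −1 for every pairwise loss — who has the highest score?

Option B

Pairwise results:
  Option G vs Option B: Option B wins 21–8.
  Option G vs Option D: Option D wins 15–14.
  Option B vs Option D: Option B wins 24–5.
Copeland scores (wins − losses):
  Option G: 0 − 2 = -2
  Option B: 2 − 0 = 2
  Option D: 1 − 1 = 0
Option B has the best Copeland score.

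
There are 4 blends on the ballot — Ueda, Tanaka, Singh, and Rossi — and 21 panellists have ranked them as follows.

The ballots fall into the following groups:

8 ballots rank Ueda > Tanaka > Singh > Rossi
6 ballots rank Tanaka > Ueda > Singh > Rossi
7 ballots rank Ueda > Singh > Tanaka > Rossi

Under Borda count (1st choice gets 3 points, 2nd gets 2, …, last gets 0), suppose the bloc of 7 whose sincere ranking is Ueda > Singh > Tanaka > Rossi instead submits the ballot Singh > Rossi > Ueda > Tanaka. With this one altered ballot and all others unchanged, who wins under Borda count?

Ueda

Borda totals with the altered ballot: Ueda 43, Tanaka 34, Singh 35, Rossi 14.
The winner is unchanged: still Ueda.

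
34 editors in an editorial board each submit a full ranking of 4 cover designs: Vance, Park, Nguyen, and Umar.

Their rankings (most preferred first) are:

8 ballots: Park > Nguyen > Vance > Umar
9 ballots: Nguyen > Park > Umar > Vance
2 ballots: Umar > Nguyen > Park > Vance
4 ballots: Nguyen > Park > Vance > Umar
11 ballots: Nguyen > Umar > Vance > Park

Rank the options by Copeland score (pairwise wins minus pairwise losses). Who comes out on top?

Pairwise results:
  Vance vs Park: Park wins 23–11.
  Vance vs Nguyen: Nguyen wins 34–0.
  Vance vs Umar: Umar wins 22–12.
  Park vs Nguyen: Nguyen wins 26–8.
  Park vs Umar: Park wins 21–13.
  Nguyen vs Umar: Nguyen wins 32–2.
Copeland scores (wins − losses):
  Vance: 0 − 3 = -3
  Park: 2 − 1 = 1
  Nguyen: 3 − 0 = 3
  Umar: 1 − 2 = -1
Nguyen has the best Copeland score.

Nguyen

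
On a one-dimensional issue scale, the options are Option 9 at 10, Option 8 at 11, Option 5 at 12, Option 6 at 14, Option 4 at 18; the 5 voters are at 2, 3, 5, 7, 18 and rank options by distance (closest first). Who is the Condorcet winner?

Option 9

With single-peaked preferences on a line, the Condorcet winner is the candidate closest to the median voter.
The median voter (position 5) is closest to Option 9 at 10.
Check: Option 9 vs Option 6 — voters closer to Option 9: 4 of 5.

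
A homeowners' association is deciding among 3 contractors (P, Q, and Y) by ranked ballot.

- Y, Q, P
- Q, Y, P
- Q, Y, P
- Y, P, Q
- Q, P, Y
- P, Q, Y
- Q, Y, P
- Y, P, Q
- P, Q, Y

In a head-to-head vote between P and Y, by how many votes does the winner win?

Ballots ranking P above Y: 3.
Ballots ranking Y above P: 6.
Y wins 6–3, a margin of 3.

3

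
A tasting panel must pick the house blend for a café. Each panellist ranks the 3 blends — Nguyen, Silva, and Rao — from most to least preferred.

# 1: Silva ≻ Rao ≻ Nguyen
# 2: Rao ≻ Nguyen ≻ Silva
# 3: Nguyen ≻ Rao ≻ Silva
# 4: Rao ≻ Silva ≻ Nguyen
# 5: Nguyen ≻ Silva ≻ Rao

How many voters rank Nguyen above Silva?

Ballots ranking Nguyen above Silva: 3.
Ballots ranking Silva above Nguyen: 2.
So 3 of 5 voters prefer Nguyen to Silva.

3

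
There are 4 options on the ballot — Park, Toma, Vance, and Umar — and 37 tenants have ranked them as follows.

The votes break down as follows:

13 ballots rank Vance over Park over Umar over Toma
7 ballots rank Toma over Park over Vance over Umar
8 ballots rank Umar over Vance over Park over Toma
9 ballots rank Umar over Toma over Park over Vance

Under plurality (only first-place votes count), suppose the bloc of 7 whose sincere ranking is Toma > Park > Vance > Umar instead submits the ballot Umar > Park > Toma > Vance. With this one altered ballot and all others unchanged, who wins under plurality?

Umar

First-place totals with the altered ballot: Park 0, Toma 0, Vance 13, Umar 24.
The winner is unchanged: still Umar.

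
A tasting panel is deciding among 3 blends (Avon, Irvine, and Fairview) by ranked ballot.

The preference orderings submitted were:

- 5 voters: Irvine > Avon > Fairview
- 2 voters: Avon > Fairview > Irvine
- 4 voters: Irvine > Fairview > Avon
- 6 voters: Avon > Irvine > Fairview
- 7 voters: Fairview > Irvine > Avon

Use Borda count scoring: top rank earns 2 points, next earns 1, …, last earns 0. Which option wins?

Irvine

Borda scores:
  Avon: 5·1 + 2·2 + 4·0 + 6·2 + 7·0 = 21
  Irvine: 5·2 + 2·0 + 4·2 + 6·1 + 7·1 = 31
  Fairview: 5·0 + 2·1 + 4·1 + 6·0 + 7·2 = 20
Irvine has the highest total.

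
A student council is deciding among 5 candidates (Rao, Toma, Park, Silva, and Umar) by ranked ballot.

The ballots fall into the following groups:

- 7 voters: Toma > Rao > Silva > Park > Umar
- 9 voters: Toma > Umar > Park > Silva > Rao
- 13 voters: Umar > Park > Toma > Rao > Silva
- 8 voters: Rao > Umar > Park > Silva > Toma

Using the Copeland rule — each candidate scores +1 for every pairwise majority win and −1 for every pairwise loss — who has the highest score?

Umar

Pairwise results:
  Rao vs Toma: Toma wins 29–8.
  Rao vs Park: Park wins 22–15.
  Rao vs Silva: Rao wins 28–9.
  Rao vs Umar: Umar wins 22–15.
  Toma vs Park: Park wins 21–16.
  Toma vs Silva: Toma wins 29–8.
  Toma vs Umar: Umar wins 21–16.
  Park vs Silva: Park wins 30–7.
  Park vs Umar: Umar wins 30–7.
  Silva vs Umar: Umar wins 30–7.
Copeland scores (wins − losses):
  Rao: 1 − 3 = -2
  Toma: 2 − 2 = 0
  Park: 3 − 1 = 2
  Silva: 0 − 4 = -4
  Umar: 4 − 0 = 4
Umar has the best Copeland score.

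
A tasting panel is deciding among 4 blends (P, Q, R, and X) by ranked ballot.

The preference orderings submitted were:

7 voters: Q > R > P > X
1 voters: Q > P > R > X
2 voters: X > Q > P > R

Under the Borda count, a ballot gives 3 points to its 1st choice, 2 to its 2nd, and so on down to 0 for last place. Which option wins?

Borda scores:
  P: 7·1 + 2 + 2·1 = 11
  Q: 7·3 + 3 + 2·2 = 28
  R: 7·2 + 1 + 2·0 = 15
  X: 7·0 + 0 + 2·3 = 6
Q has the highest total.

Q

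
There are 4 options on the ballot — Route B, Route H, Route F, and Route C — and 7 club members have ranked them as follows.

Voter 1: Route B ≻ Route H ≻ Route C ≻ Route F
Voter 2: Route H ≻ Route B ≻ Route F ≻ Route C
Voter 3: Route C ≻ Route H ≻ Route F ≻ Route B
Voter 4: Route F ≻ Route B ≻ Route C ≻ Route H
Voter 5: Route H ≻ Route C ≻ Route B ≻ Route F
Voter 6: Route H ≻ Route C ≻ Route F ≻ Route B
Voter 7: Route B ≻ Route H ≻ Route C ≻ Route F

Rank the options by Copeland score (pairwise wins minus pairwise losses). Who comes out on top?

Pairwise results:
  Route B vs Route H: Route H wins 4–3.
  Route B vs Route F: Route B wins 4–3.
  Route B vs Route C: Route B wins 4–3.
  Route H vs Route F: Route H wins 6–1.
  Route H vs Route C: Route H wins 5–2.
  Route F vs Route C: Route C wins 5–2.
Copeland scores (wins − losses):
  Route B: 2 − 1 = 1
  Route H: 3 − 0 = 3
  Route F: 0 − 3 = -3
  Route C: 1 − 2 = -1
Route H has the best Copeland score.

Route H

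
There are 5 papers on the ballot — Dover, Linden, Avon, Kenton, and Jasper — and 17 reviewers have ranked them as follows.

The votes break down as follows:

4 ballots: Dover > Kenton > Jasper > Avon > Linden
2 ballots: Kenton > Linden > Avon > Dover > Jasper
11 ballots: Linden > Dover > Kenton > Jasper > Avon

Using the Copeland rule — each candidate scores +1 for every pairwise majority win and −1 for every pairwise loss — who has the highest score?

Pairwise results:
  Dover vs Linden: Linden wins 13–4.
  Dover vs Avon: Dover wins 15–2.
  Dover vs Kenton: Dover wins 15–2.
  Dover vs Jasper: Dover wins 17–0.
  Linden vs Avon: Linden wins 13–4.
  Linden vs Kenton: Linden wins 11–6.
  Linden vs Jasper: Linden wins 13–4.
  Avon vs Kenton: Kenton wins 17–0.
  Avon vs Jasper: Jasper wins 15–2.
  Kenton vs Jasper: Kenton wins 17–0.
Copeland scores (wins − losses):
  Dover: 3 − 1 = 2
  Linden: 4 − 0 = 4
  Avon: 0 − 4 = -4
  Kenton: 2 − 2 = 0
  Jasper: 1 − 3 = -2
Linden has the best Copeland score.

Linden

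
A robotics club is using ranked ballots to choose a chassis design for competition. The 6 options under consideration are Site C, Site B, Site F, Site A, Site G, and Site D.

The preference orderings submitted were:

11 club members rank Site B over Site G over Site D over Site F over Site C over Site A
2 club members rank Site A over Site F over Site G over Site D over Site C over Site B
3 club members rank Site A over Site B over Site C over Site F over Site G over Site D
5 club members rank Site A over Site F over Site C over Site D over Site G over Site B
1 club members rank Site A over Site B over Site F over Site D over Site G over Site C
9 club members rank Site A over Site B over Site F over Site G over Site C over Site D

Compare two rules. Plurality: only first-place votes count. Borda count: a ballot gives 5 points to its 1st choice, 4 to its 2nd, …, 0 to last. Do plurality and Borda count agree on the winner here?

Plurality first-place counts: Site C 0, Site B 11, Site F 0, Site A 20, Site G 0, Site D 0 → Site A.
Borda totals: Site C 46, Site B 107, Site F 86, Site A 100, Site G 77, Site D 49 → Site B.
The two rules disagree: plurality picks Site A, Borda picks Site B.

No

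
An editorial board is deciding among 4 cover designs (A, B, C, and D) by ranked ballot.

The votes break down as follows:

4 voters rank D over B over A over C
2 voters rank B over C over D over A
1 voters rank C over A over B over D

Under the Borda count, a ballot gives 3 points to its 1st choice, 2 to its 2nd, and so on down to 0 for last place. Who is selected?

Borda scores:
  A: 4·1 + 2·0 + 2 = 6
  B: 4·2 + 2·3 + 1 = 15
  C: 4·0 + 2·2 + 3 = 7
  D: 4·3 + 2·1 + 0 = 14
B has the highest total.

B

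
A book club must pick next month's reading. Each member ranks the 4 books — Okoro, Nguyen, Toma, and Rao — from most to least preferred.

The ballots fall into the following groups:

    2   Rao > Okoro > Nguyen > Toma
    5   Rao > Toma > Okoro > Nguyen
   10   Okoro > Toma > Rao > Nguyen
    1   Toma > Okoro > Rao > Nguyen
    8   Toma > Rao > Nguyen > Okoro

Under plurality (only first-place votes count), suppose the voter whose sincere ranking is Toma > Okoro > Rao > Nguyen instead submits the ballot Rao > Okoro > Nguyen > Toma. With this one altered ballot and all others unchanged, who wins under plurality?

First-place totals with the altered ballot: Okoro 10, Nguyen 0, Toma 8, Rao 8.
The winner is unchanged: still Okoro.

Okoro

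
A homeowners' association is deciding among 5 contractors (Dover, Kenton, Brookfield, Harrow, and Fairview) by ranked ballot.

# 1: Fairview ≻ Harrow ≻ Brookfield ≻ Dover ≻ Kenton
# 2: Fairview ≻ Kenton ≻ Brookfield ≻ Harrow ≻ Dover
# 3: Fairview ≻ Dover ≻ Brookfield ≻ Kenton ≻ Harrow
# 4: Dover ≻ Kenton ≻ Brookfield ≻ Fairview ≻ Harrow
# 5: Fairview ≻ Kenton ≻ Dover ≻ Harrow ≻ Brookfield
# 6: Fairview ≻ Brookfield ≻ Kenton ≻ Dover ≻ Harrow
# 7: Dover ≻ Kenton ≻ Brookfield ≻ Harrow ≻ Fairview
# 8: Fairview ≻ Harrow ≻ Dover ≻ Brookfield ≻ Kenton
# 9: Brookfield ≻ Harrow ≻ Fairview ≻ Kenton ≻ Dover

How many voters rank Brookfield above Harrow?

Ballots ranking Brookfield above Harrow: 6.
Ballots ranking Harrow above Brookfield: 3.
So 6 of 9 voters prefer Brookfield to Harrow.

6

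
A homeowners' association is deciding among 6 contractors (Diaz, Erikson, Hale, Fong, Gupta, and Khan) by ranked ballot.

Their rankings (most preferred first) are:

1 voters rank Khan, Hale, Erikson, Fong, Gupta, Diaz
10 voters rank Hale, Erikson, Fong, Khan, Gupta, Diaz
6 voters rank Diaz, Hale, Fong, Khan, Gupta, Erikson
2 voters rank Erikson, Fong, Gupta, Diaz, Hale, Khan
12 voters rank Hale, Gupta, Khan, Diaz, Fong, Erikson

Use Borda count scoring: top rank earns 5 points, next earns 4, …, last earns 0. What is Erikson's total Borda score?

Borda scores:
  Diaz: 0 + 10·0 + 6·5 + 2·2 + 12·2 = 58
  Erikson: 3 + 10·4 + 6·0 + 2·5 + 12·0 = 53
  Hale: 4 + 10·5 + 6·4 + 2·1 + 12·5 = 140
  Fong: 2 + 10·3 + 6·3 + 2·4 + 12·1 = 70
  Gupta: 1 + 10·1 + 6·1 + 2·3 + 12·4 = 71
  Khan: 5 + 10·2 + 6·2 + 2·0 + 12·3 = 73

53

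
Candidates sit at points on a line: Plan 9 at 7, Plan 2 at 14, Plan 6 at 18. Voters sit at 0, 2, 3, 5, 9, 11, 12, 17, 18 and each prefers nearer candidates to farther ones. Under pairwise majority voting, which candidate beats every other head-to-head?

Plan 9

With single-peaked preferences on a line, the Condorcet winner is the candidate closest to the median voter.
The median voter (position 9) is closest to Plan 9 at 7.
Check: Plan 9 vs Plan 2 — voters closer to Plan 9: 5 of 9.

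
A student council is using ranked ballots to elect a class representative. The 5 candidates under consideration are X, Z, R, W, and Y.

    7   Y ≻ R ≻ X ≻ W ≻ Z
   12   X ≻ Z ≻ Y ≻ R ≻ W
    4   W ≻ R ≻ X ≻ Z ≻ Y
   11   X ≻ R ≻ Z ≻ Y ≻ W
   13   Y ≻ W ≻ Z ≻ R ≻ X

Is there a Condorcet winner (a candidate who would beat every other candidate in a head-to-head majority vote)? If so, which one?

Head-to-head results (47 voters total):
X vs Z: X wins 34–13.
X vs R: R wins 24–23.
X vs W: X wins 30–17.
X vs Y: X wins 27–20.
Z vs R: Z wins 25–22.
Z vs W: W wins 24–23.
Z vs Y: Z wins 27–20.
R vs W: R wins 30–17.
R vs Y: Y wins 32–15.
W vs Y: Y wins 43–4.
No candidate beats all others: X beats Z beats R beats X, a majority cycle.

There is no Condorcet winner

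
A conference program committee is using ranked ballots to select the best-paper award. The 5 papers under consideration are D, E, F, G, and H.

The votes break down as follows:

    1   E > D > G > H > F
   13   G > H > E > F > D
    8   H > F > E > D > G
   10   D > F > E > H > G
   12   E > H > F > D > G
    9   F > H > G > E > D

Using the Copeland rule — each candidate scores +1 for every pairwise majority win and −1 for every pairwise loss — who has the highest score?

Pairwise results:
  D vs E: E wins 43–10.
  D vs F: F wins 42–11.
  D vs G: D wins 31–22.
  D vs H: H wins 42–11.
  E vs F: F wins 27–26.
  E vs G: E wins 31–22.
  E vs H: H wins 30–23.
  F vs G: F wins 39–14.
  F vs H: H wins 34–19.
  G vs H: H wins 39–14.
Copeland scores (wins − losses):
  D: 1 − 3 = -2
  E: 2 − 2 = 0
  F: 3 − 1 = 2
  G: 0 − 4 = -4
  H: 4 − 0 = 4
H has the best Copeland score.

H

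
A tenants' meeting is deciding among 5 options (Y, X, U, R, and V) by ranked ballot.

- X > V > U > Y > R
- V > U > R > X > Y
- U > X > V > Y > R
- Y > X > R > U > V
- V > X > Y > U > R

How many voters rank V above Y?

4

Ballots ranking V above Y: 4.
Ballots ranking Y above V: 1.
So 4 of 5 voters prefer V to Y.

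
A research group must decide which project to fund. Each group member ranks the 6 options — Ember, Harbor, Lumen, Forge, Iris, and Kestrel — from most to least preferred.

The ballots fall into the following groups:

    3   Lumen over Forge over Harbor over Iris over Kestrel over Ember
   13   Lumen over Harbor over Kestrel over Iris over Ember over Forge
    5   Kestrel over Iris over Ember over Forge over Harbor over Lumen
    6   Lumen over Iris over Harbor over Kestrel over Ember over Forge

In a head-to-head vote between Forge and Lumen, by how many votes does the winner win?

Ballots ranking Forge above Lumen: 5.
Ballots ranking Lumen above Forge: 3+13+6 = 22.
Lumen wins 22–5, a margin of 17.

17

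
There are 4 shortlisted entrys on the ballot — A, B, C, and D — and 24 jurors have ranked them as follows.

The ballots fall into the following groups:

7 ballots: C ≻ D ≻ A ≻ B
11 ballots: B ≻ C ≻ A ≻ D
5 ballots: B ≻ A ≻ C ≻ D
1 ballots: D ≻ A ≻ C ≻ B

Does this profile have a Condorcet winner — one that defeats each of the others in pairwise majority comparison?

Head-to-head results (24 voters total):
A vs B: B wins 16–8.
A vs C: C wins 18–6.
A vs D: A wins 16–8.
B vs C: B wins 16–8.
B vs D: B wins 16–8.
C vs D: C wins 23–1.
B beats each rival — A (16–8), C (16–8), D (16–8) — so B is the Condorcet winner.

Yes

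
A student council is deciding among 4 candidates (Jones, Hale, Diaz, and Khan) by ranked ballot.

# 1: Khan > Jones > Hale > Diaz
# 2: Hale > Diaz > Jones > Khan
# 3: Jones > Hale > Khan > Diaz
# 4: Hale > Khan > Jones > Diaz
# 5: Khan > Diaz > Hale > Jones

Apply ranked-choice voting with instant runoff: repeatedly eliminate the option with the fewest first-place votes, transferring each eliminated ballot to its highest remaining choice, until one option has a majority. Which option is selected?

Round 1: Hale 2, Khan 2, Jones 1, Diaz 0. Diaz has the fewest and is eliminated.
Round 2: Hale 2, Khan 2, Jones 1. Jones has the fewest and is eliminated.
Round 3: Hale 3, Khan 2. Hale has a majority.

Hale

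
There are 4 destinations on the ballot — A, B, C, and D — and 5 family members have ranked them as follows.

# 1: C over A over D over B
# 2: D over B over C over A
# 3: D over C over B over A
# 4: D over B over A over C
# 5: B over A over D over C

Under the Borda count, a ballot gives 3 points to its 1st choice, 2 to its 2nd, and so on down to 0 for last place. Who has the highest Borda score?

Borda scores:
  A: 2 + 0 + 0 + 1 + 2 = 5
  B: 0 + 2 + 1 + 2 + 3 = 8
  C: 3 + 1 + 2 + 0 + 0 = 6
  D: 1 + 3 + 3 + 3 + 1 = 11
D has the highest total.

D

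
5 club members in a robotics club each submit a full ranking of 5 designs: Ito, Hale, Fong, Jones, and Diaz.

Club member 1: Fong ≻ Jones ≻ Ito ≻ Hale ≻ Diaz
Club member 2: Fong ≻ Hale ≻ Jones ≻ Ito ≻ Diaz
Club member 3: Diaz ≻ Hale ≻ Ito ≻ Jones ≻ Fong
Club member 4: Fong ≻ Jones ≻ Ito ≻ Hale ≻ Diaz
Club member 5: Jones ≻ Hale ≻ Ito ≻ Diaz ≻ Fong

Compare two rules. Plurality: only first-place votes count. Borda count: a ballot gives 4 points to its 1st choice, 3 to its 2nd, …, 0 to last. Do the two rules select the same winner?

No

Plurality first-place counts: Ito 0, Hale 0, Fong 3, Jones 1, Diaz 1 → Fong.
Borda totals: Ito 9, Hale 11, Fong 12, Jones 13, Diaz 5 → Jones.
The two rules disagree: plurality picks Fong, Borda picks Jones.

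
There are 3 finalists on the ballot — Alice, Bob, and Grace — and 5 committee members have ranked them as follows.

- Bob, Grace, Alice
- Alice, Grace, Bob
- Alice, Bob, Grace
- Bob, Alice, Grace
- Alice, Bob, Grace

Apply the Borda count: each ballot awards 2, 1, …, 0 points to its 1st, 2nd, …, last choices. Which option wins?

Alice

Borda scores:
  Alice: 0 + 2 + 2 + 1 + 2 = 7
  Bob: 2 + 0 + 1 + 2 + 1 = 6
  Grace: 1 + 1 + 0 + 0 + 0 = 2
Alice has the highest total.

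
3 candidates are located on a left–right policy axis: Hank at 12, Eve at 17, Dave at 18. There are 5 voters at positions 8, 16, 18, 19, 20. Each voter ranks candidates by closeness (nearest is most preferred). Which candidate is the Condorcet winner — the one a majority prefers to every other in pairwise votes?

With single-peaked preferences on a line, the Condorcet winner is the candidate closest to the median voter.
The median voter (position 18) is closest to Dave at 18.
Check: Dave vs Hank — voters closer to Dave: 4 of 5.

Dave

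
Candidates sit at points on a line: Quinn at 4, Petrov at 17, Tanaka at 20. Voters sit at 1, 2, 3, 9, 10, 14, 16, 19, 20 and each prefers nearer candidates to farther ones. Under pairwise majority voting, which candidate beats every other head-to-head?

With single-peaked preferences on a line, the Condorcet winner is the candidate closest to the median voter.
The median voter (position 10) is closest to Quinn at 4.
Check: Quinn vs Tanaka — voters closer to Quinn: 5 of 9.

Quinn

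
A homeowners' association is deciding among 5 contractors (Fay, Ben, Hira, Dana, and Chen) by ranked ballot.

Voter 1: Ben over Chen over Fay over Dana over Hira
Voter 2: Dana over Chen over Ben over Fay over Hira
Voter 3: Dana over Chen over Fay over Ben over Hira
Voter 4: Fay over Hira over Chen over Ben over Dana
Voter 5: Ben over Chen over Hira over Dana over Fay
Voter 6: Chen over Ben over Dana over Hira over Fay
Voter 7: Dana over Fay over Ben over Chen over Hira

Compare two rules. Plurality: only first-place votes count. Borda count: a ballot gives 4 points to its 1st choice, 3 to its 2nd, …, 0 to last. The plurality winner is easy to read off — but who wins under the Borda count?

Plurality first-place counts: Fay 1, Ben 2, Hira 0, Dana 3, Chen 1 → Dana.
Borda totals: Fay 12, Ben 17, Hira 6, Dana 16, Chen 19 → Chen.

Chen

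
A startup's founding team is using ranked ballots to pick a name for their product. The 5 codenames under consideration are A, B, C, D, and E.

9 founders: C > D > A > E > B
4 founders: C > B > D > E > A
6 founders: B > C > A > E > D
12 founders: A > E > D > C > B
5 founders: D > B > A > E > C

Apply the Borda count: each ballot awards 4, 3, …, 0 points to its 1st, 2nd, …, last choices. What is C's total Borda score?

Borda scores:
  A: 9·2 + 4·0 + 6·2 + 12·4 + 5·2 = 88
  B: 9·0 + 4·3 + 6·4 + 12·0 + 5·3 = 51
  C: 9·4 + 4·4 + 6·3 + 12·1 + 5·0 = 82
  D: 9·3 + 4·2 + 6·0 + 12·2 + 5·4 = 79
  E: 9·1 + 4·1 + 6·1 + 12·3 + 5·1 = 60

82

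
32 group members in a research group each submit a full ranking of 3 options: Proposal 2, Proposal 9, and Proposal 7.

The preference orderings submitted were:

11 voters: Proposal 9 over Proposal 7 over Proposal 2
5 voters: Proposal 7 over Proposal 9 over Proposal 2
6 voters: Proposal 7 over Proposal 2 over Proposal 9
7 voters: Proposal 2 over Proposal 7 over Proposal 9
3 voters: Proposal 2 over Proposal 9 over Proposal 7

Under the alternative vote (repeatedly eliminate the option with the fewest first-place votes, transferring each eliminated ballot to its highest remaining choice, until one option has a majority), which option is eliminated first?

Proposal 2

Round 1: Proposal 9 11, Proposal 7 11, Proposal 2 10. Proposal 2 has the fewest and is eliminated.
Round 2: Proposal 7 18, Proposal 9 14. Proposal 7 has a majority.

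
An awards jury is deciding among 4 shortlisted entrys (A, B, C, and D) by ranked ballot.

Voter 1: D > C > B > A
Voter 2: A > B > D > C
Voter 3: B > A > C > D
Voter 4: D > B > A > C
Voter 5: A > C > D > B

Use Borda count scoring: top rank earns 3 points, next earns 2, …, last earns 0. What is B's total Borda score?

8

Borda scores:
  A: 0 + 3 + 2 + 1 + 3 = 9
  B: 1 + 2 + 3 + 2 + 0 = 8
  C: 2 + 0 + 1 + 0 + 2 = 5
  D: 3 + 1 + 0 + 3 + 1 = 8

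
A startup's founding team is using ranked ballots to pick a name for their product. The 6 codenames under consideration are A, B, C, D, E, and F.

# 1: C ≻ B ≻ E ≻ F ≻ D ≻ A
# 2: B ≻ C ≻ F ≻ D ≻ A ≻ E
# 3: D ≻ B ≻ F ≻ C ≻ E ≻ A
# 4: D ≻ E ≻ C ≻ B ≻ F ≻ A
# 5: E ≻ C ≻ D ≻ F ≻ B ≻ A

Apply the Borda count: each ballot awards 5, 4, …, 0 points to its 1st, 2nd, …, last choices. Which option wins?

C

Borda scores:
  A: 0 + 1 + 0 + 0 + 0 = 1
  B: 4 + 5 + 4 + 2 + 1 = 16
  C: 5 + 4 + 2 + 3 + 4 = 18
  D: 1 + 2 + 5 + 5 + 3 = 16
  E: 3 + 0 + 1 + 4 + 5 = 13
  F: 2 + 3 + 3 + 1 + 2 = 11
C has the highest total.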